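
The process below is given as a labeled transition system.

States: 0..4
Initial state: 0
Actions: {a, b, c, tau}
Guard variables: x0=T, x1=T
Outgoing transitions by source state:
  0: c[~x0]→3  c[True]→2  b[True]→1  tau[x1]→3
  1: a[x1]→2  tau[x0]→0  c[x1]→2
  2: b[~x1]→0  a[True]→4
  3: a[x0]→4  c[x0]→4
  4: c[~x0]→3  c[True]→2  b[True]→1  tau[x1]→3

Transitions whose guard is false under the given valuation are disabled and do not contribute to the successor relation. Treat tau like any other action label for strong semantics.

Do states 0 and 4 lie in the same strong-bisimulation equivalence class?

Refine partition for ~:
  π0 = {{0,1,2,3,4}}
  π1 = {{0,4},{1},{2},{3}}
Fixed point at round 2; 4 class(es).
class of 0: {0,4}; class of 4: {0,4}

Answer: BISIMILAR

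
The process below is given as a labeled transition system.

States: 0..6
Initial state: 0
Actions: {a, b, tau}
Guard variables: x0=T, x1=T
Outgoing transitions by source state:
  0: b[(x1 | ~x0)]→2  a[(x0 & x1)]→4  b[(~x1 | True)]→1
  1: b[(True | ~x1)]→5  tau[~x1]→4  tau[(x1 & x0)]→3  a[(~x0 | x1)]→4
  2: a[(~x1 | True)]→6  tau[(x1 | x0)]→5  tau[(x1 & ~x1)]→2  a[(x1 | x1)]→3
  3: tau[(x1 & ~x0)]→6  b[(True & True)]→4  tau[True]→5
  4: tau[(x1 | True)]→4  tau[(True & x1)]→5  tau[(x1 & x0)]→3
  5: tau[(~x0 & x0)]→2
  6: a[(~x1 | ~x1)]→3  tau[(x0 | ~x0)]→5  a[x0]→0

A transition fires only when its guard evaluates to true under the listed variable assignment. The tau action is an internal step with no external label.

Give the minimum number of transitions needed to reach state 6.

Answer: 2

Working:
BFS to 6:
  depth 0: {0}
  depth 1: {1,2,4}
  depth 2: {3,5,6}
6 enters at depth 2; path b·a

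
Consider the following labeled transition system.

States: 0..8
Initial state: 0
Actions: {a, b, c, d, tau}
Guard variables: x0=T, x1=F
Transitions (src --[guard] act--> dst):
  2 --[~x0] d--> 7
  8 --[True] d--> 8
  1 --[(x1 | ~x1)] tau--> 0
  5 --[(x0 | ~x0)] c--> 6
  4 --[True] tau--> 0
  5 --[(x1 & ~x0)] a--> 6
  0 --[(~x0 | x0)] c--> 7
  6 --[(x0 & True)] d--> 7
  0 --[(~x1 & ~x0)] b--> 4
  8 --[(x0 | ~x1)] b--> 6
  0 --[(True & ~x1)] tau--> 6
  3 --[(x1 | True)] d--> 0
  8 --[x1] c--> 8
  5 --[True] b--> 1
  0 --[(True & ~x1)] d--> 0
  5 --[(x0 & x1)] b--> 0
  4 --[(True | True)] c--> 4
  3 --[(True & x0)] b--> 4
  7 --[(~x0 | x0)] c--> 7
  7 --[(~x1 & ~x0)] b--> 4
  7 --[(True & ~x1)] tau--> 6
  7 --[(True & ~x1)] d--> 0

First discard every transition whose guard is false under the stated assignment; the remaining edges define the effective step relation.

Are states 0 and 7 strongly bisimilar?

Answer: BISIMILAR

Trace:
Refine partition for ~:
  π0 = {{0,1,2,3,4,5,6,7,8}}
  π1 = {{0,7},{1},{2},{3,8},{4},{5},{6}}
  π2 = {{0,7},{1},{2},{3},{4},{5},{6},{8}}
8 equivalence class(es) (converged in 3)
[0]={0,7}  [7]={0,7}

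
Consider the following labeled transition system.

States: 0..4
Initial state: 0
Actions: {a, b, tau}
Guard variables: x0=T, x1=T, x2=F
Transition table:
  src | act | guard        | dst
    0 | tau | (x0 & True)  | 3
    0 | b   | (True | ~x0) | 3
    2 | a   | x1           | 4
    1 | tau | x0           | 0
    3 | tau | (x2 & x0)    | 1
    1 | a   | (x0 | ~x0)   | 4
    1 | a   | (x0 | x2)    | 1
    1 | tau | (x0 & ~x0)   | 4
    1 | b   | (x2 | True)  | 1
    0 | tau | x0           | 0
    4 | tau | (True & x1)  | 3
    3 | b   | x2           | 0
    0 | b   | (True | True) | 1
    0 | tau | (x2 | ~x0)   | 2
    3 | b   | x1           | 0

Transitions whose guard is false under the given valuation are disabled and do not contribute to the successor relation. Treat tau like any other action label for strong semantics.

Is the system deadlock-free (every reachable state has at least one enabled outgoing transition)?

R = {0,1,3,4}
  0: b→1  b→3  tau→0  tau→3  [4 exit(s)]
  1: a→1  a→4  b→1  tau→0  [4 exit(s)]
  3: b→0  [1 exit(s)]
  4: tau→3  [1 exit(s)]

Answer: DEADLOCK-FREE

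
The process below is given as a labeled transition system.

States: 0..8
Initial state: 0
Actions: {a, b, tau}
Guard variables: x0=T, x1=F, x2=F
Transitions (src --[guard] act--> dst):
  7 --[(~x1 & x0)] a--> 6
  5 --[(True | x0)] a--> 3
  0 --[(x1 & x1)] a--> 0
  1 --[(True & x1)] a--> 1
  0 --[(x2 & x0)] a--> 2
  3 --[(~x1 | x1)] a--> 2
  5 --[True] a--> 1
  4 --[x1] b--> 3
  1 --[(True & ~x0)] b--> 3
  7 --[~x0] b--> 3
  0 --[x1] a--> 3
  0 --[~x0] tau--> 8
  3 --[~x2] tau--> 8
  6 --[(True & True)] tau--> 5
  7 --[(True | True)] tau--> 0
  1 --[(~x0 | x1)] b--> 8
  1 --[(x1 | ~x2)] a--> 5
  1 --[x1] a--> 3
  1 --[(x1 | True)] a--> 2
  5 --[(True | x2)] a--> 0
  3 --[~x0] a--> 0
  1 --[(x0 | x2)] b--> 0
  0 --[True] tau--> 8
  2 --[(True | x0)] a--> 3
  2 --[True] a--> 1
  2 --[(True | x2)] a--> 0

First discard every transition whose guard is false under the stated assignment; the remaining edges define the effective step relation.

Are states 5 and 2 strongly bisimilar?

Answer: BISIMILAR

Working:
Compute ~ classes (split until stable):
  round 0: {{0,1,2,3,4,5,6,7,8}}
  round 1: {{0,6},{1},{2,5},{3,7},{4,8}}
  round 2: {{0},{1},{2,5},{3},{4,8},{6},{7}}
stable after 3 split(s): 7 block(s)
5∈{2,5}, 2∈{2,5}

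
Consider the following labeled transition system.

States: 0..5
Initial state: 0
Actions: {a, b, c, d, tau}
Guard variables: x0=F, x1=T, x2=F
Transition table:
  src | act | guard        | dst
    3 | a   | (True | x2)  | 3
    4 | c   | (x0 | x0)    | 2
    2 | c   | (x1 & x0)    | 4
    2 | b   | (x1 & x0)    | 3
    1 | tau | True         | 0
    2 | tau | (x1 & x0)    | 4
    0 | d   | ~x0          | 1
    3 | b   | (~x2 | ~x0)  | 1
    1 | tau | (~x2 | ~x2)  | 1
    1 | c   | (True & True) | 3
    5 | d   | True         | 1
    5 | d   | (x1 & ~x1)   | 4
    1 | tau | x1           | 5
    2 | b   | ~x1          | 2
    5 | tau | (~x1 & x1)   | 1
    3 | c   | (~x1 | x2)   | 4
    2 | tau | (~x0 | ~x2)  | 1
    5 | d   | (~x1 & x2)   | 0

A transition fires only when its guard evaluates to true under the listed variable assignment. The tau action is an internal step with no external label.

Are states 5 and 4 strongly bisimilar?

Refine partition for ~:
  round 0: {{0,1,2,3,4,5}}
  round 1: {{0,5},{1},{2},{3},{4}}
Fixed point at round 2; 5 class(es).
class of 5: {0,5}; class of 4: {4}

Answer: NOT BISIMILAR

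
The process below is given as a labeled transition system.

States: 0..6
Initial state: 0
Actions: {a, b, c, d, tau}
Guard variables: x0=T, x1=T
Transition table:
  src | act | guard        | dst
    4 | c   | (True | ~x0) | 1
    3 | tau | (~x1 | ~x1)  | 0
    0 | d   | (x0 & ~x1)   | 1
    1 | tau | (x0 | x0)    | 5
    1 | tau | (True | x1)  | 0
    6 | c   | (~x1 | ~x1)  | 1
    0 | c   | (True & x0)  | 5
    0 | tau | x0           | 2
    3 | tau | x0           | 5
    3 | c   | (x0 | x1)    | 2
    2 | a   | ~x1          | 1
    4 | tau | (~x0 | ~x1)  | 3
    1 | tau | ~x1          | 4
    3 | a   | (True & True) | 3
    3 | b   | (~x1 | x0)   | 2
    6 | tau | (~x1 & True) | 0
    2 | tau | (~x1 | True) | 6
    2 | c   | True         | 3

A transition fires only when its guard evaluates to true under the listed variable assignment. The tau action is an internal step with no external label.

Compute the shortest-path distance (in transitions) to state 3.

BFS to 3:
  L0 = {0}
  L1 = {2,5}
  L2 = {3,6}
first hit 3 at d=2 via tau·c

Answer: 2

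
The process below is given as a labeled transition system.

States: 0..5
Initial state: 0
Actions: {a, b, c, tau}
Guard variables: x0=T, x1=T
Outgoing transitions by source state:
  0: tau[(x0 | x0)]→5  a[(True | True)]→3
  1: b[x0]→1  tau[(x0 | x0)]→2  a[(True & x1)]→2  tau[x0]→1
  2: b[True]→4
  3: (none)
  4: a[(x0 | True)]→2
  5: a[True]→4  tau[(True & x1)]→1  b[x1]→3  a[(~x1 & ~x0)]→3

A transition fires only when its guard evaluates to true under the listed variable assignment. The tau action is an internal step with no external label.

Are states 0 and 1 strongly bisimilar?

Answer: NOT BISIMILAR

Trace:
Compute ~ classes (split until stable):
  π0 = {{0,1,2,3,4,5}}
  π1 = {{0},{1,5},{2},{3},{4}}
  π2 = {{0},{1},{2},{3},{4},{5}}
stable after 3 split(s): 6 block(s)
[0]={0}  [1]={1}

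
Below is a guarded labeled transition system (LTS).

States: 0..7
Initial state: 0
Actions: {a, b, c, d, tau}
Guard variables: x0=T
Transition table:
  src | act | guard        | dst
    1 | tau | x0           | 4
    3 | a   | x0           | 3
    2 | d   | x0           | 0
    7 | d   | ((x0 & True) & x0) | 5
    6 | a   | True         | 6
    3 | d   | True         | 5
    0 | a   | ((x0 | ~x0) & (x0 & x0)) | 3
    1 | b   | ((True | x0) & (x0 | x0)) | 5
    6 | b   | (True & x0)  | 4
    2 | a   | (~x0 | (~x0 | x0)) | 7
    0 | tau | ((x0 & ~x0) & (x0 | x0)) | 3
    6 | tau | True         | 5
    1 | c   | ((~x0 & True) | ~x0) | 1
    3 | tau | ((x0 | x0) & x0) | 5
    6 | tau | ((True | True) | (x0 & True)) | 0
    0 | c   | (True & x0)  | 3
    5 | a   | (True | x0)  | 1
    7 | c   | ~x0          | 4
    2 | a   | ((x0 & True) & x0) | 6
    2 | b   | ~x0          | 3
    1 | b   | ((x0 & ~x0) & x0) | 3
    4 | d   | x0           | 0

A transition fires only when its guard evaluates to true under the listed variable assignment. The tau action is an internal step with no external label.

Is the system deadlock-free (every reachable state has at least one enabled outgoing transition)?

Answer: DEADLOCK-FREE

Trace:
R = {0,1,3,4,5}
  0: a→3  c→3  [2 exit(s)]
  1: b→5  tau→4  [2 exit(s)]
  3: a→3  d→5  tau→5  [3 exit(s)]
  4: d→0  [1 exit(s)]
  5: a→1  [1 exit(s)]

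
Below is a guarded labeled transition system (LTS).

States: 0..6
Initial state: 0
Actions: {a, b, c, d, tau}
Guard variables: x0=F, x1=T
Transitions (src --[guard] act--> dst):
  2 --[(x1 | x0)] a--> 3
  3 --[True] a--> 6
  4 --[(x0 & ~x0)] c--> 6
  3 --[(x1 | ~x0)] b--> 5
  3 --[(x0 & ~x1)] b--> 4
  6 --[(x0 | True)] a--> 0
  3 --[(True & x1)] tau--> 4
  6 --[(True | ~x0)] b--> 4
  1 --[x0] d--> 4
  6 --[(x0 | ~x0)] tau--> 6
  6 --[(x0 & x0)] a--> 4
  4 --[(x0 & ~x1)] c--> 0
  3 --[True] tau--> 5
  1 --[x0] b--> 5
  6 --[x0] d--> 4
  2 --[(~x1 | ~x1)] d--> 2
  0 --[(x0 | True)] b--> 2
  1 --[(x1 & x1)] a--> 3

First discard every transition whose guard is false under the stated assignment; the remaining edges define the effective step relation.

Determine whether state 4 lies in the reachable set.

Guard filter leaves 10 enabled edge(s).
L0 = {0}
L1 = {2}  cumulative {0,2}
L2 = {3}  cumulative {0,2,3}
L3 = {4,5,6}  cumulative {0,2,3,4,5,6}
Reach set: {0,2,3,4,5,6}
trace reaching 4: b·a·tau

Answer: REACHABLE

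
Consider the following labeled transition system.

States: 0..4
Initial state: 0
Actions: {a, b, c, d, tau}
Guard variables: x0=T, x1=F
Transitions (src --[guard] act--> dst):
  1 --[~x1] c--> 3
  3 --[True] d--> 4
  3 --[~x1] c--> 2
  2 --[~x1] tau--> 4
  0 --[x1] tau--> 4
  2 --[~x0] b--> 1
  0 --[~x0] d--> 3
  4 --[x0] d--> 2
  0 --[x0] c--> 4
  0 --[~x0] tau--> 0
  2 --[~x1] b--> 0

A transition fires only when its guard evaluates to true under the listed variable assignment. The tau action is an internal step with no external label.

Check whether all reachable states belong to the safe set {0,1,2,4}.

Allowed set {0,1,2,4}
Reachable = {0,2,4}
  0: safe
  2: safe
  4: safe

Answer: INVARIANT HOLDS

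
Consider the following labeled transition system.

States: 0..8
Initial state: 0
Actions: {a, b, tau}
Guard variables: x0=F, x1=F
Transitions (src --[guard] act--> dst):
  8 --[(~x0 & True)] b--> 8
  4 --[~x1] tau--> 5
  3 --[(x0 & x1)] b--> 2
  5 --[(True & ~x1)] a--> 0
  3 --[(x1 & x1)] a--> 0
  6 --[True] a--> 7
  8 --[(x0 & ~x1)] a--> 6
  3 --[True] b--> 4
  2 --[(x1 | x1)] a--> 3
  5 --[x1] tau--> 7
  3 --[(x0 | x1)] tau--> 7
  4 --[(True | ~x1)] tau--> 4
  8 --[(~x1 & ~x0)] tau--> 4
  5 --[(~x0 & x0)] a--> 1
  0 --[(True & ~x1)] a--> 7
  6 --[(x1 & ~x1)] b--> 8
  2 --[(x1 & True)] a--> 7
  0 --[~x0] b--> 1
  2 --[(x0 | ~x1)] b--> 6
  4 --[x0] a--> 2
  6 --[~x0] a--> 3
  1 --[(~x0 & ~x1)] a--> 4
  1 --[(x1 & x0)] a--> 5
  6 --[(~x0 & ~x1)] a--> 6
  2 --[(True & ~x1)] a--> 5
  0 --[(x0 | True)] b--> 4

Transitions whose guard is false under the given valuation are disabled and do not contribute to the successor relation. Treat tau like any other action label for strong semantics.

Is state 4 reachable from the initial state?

Guard filter leaves 15 enabled edge(s).
L0 = {0}
L1 = {1,4,7}  now seen {0,1,4,7}
L2 = {5}  now seen {0,1,4,5,7}
Reach set: {0,1,4,5,7}
Path to 4: b

Answer: REACHABLE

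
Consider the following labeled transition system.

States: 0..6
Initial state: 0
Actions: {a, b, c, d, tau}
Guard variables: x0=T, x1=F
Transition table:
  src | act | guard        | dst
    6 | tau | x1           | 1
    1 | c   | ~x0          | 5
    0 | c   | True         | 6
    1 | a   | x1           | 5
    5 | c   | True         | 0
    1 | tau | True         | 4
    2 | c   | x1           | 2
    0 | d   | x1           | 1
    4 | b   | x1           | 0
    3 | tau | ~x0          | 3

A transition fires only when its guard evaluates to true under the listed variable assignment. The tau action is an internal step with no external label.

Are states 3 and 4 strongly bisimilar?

Compute ~ classes (split until stable):
  π0 = {{0,1,2,3,4,5,6}}
  π1 = {{0,5},{1},{2,3,4,6}}
  π2 = {{0},{1},{2,3,4,6},{5}}
Fixed point at round 3; 4 class(es).
class of 3: {2,3,4,6}; class of 4: {2,3,4,6}

Answer: BISIMILAR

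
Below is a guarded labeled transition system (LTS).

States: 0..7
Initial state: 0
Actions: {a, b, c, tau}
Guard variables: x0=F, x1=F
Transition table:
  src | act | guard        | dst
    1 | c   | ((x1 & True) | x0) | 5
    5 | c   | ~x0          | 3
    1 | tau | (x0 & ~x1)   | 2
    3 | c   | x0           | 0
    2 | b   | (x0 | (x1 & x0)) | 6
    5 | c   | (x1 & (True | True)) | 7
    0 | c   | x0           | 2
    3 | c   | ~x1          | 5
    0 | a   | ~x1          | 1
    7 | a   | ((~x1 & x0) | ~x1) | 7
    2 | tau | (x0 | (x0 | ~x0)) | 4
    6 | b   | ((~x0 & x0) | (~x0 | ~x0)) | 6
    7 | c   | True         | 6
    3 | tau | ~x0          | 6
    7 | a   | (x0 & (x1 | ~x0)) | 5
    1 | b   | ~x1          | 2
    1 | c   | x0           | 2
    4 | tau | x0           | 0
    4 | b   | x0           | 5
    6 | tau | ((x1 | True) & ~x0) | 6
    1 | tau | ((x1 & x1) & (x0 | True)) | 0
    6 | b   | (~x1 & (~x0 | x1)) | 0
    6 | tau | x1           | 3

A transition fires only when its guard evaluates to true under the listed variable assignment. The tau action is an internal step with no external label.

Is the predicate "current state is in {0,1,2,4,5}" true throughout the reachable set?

Allowed set {0,1,2,4,5}
Reachable = {0,1,2,4}
  0: safe
  1: safe
  2: safe
  4: safe

Answer: INVARIANT HOLDS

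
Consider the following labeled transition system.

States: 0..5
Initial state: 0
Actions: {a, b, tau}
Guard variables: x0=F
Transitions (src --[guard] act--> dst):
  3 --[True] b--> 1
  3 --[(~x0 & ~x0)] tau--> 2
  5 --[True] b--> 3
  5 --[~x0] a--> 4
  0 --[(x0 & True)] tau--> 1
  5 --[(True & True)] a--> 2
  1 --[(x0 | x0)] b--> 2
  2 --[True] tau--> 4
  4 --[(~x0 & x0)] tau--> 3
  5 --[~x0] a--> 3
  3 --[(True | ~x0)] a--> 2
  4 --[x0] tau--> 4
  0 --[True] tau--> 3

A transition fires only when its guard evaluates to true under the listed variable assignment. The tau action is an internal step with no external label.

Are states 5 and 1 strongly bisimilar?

Compute ~ classes (split until stable):
  round 0: {{0,1,2,3,4,5}}
  round 1: {{0,2},{1,4},{3},{5}}
  round 2: {{0},{1,4},{2},{3},{5}}
Fixed point at round 3; 5 class(es).
5∈{5}, 1∈{1,4}

Answer: NOT BISIMILAR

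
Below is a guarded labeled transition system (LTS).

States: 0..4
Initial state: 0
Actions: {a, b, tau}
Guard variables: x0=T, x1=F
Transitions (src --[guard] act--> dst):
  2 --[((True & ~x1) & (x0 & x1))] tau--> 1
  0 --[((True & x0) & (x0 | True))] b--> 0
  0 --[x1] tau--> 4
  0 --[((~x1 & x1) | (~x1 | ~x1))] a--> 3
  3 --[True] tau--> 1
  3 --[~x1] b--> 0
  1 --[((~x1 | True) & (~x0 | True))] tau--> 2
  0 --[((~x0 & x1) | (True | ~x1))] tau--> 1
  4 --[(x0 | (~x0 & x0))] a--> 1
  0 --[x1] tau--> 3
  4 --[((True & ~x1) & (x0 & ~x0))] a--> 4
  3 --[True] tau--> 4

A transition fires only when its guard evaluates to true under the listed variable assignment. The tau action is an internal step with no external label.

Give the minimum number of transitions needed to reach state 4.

Answer: 2

Trace:
BFS to 4:
  depth 0: {0}
  depth 1: {1,3}
  depth 2: {2,4}
depth(4)=2, e.g. a·tau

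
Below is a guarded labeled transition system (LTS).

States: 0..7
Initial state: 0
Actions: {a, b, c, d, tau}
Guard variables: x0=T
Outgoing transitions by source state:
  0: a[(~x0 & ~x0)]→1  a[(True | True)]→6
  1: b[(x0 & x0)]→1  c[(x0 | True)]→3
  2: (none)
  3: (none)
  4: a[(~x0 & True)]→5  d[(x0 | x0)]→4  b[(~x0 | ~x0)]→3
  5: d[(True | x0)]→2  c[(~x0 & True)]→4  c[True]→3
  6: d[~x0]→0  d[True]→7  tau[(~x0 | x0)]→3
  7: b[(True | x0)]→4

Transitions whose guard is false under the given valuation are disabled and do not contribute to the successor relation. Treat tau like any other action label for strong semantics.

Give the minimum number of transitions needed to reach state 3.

Answer: 2

Working:
BFS to 3:
  L0 = {0}
  L1 = {6}
  L2 = {3,7}
first hit 3 at d=2 via a·tau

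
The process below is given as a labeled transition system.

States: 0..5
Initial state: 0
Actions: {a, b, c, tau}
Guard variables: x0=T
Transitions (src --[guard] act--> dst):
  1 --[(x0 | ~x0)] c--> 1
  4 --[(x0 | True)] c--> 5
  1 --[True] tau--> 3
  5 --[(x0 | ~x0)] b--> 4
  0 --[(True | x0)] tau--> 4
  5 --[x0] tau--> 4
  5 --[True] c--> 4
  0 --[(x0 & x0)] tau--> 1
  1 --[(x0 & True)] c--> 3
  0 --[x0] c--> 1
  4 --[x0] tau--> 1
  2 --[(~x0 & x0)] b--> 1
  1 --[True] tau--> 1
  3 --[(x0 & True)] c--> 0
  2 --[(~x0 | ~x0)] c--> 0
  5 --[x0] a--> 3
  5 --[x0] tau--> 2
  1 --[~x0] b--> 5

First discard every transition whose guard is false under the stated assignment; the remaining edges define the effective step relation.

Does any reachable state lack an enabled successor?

Answer: DEADLOCK at state 2

Analysis:
R = {0,1,2,3,4,5}
  0: c→1  tau→1  tau→4  [deg 3]
  1: c→1  c→3  tau→1  tau→3  [deg 4]
  2: ∅  [STUCK]
  3: c→0  [deg 1]
  4: c→5  tau→1  [deg 2]
  5: a→3  b→4  c→4  tau→2  tau→4  [deg 5]
witness 2: tau·c·tau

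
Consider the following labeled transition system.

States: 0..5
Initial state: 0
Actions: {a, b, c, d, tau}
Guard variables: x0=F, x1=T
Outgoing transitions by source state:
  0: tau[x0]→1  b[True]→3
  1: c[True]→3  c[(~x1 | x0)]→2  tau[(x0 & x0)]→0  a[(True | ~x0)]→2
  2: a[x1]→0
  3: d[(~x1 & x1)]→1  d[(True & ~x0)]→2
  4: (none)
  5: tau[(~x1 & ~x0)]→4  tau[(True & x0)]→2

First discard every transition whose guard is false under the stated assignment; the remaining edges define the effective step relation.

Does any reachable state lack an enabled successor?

Reachable = {0,2,3}
  0: b→3  [1 exit(s)]
  2: a→0  [1 exit(s)]
  3: d→2  [1 exit(s)]

Answer: DEADLOCK-FREE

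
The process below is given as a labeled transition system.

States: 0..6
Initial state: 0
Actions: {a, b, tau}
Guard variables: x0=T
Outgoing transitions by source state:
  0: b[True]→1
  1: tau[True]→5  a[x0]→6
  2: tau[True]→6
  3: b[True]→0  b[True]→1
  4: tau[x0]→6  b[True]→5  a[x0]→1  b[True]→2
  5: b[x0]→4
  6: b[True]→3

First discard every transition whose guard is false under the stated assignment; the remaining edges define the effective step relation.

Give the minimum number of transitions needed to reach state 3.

Answer: 3

Analysis:
Layered search for 3:
  Layer 0: {0}
  Layer 1: {1}
  Layer 2: {5,6}
  Layer 3: {3,4}
3 enters at depth 3; path b·a·b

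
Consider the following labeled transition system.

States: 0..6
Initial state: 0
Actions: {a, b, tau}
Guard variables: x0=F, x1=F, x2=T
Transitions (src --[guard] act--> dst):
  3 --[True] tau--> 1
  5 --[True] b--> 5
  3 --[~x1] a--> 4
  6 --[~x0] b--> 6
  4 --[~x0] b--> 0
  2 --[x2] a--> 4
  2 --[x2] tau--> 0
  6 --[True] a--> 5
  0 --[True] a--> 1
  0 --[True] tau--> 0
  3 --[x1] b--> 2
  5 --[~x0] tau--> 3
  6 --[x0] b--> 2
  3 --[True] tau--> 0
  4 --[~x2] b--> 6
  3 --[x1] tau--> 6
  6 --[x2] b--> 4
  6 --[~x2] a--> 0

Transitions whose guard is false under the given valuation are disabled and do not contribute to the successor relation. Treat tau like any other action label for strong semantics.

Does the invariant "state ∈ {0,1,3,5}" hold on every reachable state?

Allowed set {0,1,3,5}
Reachable = {0,1}
  0: ✓
  1: ✓

Answer: INVARIANT HOLDS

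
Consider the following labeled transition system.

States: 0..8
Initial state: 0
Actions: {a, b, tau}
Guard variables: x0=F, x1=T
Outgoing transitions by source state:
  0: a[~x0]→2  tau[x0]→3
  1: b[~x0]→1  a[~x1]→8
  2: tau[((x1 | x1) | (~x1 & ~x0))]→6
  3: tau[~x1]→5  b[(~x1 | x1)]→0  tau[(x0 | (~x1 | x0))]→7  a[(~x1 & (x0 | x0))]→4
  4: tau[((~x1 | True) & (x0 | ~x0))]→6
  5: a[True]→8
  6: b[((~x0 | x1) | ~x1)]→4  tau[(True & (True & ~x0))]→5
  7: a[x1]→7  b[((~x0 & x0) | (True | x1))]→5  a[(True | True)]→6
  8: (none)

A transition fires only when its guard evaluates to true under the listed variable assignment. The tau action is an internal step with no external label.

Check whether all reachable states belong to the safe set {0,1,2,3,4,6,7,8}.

Safe = {0,1,2,3,4,6,7,8}
R = {0,2,4,5,6,8}
  0: safe
  2: safe
  4: safe
  5: outside
  6: safe
  8: safe
witness against invariant: a·tau·tau → 5

Answer: INVARIANT VIOLATED at state 5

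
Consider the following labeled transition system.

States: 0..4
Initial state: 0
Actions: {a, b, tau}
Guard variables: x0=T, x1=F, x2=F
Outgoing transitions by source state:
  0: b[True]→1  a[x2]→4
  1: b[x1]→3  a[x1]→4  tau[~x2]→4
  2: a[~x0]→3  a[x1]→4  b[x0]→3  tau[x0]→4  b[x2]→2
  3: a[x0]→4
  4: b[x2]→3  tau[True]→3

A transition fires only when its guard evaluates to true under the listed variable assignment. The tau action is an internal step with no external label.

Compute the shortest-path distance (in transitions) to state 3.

Answer: 3

Trace:
Breadth-first toward 3:
  L0 = {0}
  L1 = {1}
  L2 = {4}
  L3 = {3}
first hit 3 at d=3 via b·tau·tau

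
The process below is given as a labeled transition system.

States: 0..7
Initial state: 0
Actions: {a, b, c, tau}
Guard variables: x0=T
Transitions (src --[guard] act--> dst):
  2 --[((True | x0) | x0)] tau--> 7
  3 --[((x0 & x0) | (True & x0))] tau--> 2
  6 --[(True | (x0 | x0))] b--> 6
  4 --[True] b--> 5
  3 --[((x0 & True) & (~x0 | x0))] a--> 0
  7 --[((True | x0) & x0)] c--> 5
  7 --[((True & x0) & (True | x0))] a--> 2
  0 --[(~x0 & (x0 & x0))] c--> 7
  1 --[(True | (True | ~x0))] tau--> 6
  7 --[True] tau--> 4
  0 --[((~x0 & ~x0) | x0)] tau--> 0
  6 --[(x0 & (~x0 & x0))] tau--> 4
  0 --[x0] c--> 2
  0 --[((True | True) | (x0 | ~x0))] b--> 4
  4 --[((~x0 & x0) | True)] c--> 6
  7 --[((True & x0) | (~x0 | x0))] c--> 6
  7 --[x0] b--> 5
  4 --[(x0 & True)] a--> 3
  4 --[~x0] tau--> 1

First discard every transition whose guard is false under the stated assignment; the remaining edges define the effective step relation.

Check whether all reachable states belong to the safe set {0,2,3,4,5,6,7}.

Allowed set {0,2,3,4,5,6,7}
Reach set: {0,2,3,4,5,6,7}
  0: ok
  2: ok
  3: ok
  4: ok
  5: ok
  6: ok
  7: ok

Answer: INVARIANT HOLDS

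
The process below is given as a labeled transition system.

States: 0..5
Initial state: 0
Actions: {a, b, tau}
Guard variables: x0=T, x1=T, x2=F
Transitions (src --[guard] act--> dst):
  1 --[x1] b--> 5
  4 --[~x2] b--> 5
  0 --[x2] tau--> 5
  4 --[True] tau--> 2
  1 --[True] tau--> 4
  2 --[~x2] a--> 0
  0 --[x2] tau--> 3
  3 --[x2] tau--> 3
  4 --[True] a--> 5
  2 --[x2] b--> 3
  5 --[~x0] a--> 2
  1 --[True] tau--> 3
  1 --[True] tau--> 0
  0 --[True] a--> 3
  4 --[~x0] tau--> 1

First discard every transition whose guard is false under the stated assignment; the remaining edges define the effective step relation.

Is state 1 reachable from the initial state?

Answer: UNREACHABLE

Working:
Guard filter leaves 9 enabled edge(s).
L0 = {0}
L1 = {3}  cumulative {0,3}
Reach set: {0,3}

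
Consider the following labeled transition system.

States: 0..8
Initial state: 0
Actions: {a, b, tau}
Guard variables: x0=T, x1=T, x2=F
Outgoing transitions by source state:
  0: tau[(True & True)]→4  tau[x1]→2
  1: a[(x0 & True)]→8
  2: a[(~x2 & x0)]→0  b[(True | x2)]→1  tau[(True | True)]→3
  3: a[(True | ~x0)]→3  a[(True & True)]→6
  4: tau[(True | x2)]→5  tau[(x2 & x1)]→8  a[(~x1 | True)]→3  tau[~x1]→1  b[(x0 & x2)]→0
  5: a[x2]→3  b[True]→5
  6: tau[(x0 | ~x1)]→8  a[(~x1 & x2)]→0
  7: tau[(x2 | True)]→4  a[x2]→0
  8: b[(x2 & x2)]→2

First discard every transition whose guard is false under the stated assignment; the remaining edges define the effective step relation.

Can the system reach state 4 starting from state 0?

Answer: REACHABLE

Trace:
13 transition(s) survive guard evaluation.
depth 0: {0}
depth 1: {2,4}  now seen {0,2,4}
depth 2: {1,3,5}  now seen {0,1,2,3,4,5}
depth 3: {6,8}  now seen {0,1,2,3,4,5,6,8}
Reachable = {0,1,2,3,4,5,6,8}
trace reaching 4: tau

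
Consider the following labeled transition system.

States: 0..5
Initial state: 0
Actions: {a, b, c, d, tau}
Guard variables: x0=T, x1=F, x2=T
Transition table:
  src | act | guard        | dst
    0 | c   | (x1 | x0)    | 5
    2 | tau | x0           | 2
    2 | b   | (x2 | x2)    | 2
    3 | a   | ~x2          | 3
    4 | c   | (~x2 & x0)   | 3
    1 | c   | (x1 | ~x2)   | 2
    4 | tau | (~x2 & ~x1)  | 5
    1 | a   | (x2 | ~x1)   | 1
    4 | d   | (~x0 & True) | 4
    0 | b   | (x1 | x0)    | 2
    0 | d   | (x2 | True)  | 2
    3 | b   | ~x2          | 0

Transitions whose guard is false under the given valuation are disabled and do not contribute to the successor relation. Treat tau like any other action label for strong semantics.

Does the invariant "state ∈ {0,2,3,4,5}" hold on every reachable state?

Answer: INVARIANT HOLDS

Trace:
Allowed set {0,2,3,4,5}
R = {0,2,5}
  0: ok
  2: ok
  5: ok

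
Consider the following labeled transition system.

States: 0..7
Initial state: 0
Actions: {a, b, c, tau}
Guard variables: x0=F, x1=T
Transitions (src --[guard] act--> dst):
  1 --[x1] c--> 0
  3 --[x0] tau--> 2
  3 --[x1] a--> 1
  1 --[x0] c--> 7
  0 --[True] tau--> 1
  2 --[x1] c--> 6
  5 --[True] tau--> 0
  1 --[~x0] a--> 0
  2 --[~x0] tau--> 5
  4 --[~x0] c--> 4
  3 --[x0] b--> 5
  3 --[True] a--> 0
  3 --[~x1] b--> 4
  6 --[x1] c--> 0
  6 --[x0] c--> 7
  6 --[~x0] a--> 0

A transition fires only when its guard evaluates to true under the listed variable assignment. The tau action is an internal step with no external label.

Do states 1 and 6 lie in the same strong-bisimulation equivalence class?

Answer: BISIMILAR

Working:
Refine partition for ~:
  π0 = {{0,1,2,3,4,5,6,7}}
  π1 = {{0,5},{1,6},{2},{3},{4},{7}}
  π2 = {{0},{1,6},{2},{3},{4},{5},{7}}
stable after 3 split(s): 7 block(s)
[1]={1,6}  [6]={1,6}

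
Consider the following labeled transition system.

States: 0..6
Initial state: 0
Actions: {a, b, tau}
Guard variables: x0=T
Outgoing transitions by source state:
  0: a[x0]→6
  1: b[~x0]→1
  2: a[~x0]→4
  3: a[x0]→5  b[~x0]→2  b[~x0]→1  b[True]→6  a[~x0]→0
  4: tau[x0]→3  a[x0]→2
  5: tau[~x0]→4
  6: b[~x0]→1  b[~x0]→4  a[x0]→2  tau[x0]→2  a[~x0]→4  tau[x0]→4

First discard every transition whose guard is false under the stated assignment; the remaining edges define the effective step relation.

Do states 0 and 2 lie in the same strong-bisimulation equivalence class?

Answer: NOT BISIMILAR

Trace:
Bisimulation quotient by refinement:
  round 0: {{0,1,2,3,4,5,6}}
  round 1: {{0},{1,2,5},{3},{4,6}}
  round 2: {{0},{1,2,5},{3},{4},{6}}
5 equivalence class(es) (converged in 3)
[0]={0}  [2]={1,2,5}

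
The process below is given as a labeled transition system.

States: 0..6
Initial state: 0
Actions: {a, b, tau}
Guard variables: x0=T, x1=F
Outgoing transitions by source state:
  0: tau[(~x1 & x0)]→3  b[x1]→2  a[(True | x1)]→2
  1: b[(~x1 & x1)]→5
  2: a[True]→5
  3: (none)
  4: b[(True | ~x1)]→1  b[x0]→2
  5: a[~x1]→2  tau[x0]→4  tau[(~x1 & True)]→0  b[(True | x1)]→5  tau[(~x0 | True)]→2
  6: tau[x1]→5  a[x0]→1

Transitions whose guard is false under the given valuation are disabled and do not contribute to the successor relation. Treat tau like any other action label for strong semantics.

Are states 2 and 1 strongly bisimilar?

Bisimulation quotient by refinement:
  π0 = {{0,1,2,3,4,5,6}}
  π1 = {{0},{1,3},{2,6},{4},{5}}
  π2 = {{0},{1,3},{2},{4},{5},{6}}
6 equivalence class(es) (converged in 3)
[2]={2}  [1]={1,3}

Answer: NOT BISIMILAR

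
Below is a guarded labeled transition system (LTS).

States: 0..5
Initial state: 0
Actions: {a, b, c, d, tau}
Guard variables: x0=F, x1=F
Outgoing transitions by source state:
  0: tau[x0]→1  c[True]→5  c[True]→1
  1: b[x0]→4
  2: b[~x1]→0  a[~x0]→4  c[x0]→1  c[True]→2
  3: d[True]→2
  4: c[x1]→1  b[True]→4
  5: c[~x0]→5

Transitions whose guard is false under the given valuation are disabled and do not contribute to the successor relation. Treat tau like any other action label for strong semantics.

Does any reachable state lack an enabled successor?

Answer: DEADLOCK at state 1

Working:
Reach set: {0,1,5}
  0: c→1  c→5  [deg 2]
  1: ∅  [STUCK]
  5: c→5  [deg 1]
witness 1: c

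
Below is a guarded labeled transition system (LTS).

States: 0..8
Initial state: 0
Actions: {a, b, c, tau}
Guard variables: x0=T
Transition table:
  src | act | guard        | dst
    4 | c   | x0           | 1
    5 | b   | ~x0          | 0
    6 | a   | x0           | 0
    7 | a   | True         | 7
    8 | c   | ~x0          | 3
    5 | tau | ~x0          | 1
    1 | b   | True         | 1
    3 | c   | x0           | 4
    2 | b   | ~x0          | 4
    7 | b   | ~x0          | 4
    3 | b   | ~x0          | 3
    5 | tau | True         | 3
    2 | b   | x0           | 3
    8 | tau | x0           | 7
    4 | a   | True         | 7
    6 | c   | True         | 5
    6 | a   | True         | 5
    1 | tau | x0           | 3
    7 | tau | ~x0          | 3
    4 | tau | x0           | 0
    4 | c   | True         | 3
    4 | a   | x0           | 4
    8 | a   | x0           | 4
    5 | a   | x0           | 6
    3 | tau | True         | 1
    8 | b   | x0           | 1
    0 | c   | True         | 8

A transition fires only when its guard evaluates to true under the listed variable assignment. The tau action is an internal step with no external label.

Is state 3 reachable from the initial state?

20 transition(s) survive guard evaluation.
L0 = {0}
L1 = {8}  total {0,8}
L2 = {1,4,7}  total {0,1,4,7,8}
L3 = {3}  total {0,1,3,4,7,8}
Reach set: {0,1,3,4,7,8}
trace reaching 3: c·a·c

Answer: REACHABLE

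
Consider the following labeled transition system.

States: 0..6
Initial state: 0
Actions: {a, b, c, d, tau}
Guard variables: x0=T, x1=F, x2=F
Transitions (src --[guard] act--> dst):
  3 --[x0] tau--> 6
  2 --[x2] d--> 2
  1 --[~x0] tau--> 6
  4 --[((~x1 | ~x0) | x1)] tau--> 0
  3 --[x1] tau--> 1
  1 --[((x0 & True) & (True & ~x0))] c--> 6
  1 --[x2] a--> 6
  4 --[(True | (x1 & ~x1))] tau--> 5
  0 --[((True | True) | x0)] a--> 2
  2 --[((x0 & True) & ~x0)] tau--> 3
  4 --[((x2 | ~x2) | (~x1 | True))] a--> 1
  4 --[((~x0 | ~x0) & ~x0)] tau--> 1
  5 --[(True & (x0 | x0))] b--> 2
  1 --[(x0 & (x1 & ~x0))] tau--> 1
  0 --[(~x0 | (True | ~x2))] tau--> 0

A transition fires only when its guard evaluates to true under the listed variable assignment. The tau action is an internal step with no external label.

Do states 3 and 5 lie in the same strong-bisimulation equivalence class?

Answer: NOT BISIMILAR

Trace:
Refine partition for ~:
  P[0] = {{0,1,2,3,4,5,6}}
  P[1] = {{0,4},{1,2,6},{3},{5}}
  P[2] = {{0},{1,2,6},{3},{4},{5}}
5 equivalence class(es) (converged in 3)
[3]={3}  [5]={5}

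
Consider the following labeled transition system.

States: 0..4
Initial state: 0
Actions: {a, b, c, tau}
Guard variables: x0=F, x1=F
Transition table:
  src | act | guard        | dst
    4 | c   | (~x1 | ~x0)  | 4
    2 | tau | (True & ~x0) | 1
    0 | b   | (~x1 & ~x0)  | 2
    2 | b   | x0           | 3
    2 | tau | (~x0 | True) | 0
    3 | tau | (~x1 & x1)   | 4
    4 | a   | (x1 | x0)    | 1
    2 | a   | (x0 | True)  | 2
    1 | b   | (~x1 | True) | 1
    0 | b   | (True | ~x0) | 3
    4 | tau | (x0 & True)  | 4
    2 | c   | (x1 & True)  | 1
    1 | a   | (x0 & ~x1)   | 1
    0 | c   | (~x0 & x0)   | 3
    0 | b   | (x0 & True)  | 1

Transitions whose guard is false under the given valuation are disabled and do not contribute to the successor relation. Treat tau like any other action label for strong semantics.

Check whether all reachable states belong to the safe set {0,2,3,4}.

Safe = {0,2,3,4}
R = {0,1,2,3}
  0: ✓
  1: outside
  2: ✓
  3: ✓
witness against invariant: b·tau → 1

Answer: INVARIANT VIOLATED at state 1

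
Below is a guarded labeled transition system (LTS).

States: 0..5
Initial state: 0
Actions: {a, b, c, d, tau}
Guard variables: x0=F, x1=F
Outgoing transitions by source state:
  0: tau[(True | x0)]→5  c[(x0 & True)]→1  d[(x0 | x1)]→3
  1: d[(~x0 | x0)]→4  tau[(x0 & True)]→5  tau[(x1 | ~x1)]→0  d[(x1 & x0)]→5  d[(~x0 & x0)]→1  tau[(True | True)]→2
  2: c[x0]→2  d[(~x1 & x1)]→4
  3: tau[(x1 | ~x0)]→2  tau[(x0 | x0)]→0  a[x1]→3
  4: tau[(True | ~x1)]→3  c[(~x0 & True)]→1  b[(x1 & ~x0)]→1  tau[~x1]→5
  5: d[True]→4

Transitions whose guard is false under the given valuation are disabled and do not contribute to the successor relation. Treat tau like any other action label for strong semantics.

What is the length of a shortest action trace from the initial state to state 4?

Layered search for 4:
  Layer 0: {0}
  Layer 1: {5}
  Layer 2: {4}
4 enters at depth 2; path tau·d

Answer: 2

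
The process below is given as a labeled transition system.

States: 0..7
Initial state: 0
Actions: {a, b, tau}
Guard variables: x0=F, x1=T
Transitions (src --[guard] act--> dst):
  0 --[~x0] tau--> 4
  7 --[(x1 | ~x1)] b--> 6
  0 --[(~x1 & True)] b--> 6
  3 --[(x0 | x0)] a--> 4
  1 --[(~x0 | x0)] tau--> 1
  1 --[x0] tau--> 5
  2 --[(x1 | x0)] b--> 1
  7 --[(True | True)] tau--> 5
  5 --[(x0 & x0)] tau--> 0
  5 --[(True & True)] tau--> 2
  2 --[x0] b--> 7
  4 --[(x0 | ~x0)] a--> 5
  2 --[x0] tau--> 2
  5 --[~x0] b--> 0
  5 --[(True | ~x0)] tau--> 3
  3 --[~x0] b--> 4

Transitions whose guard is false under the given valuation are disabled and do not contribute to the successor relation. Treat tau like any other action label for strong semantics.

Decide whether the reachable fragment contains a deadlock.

R = {0,1,2,3,4,5}
  0: tau→4  [deg 1]
  1: tau→1  [deg 1]
  2: b→1  [deg 1]
  3: b→4  [deg 1]
  4: a→5  [deg 1]
  5: b→0  tau→2  tau→3  [deg 3]

Answer: DEADLOCK-FREE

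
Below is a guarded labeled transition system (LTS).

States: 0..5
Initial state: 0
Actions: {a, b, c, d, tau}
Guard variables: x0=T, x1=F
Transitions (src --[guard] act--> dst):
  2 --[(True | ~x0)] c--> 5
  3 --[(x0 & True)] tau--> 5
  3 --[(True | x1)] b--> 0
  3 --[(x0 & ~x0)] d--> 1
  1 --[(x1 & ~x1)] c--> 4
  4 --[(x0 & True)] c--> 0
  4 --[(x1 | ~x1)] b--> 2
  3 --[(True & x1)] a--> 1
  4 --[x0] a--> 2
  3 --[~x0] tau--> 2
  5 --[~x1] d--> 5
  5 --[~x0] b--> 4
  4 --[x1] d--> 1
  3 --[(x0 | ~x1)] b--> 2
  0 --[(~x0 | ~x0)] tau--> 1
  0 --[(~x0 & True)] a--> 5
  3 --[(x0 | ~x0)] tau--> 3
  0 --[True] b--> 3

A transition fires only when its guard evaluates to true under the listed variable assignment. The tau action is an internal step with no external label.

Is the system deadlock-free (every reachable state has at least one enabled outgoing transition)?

Answer: DEADLOCK-FREE

Trace:
R = {0,2,3,5}
  0: b→3  [1 exit(s)]
  2: c→5  [1 exit(s)]
  3: b→0  b→2  tau→3  tau→5  [4 exit(s)]
  5: d→5  [1 exit(s)]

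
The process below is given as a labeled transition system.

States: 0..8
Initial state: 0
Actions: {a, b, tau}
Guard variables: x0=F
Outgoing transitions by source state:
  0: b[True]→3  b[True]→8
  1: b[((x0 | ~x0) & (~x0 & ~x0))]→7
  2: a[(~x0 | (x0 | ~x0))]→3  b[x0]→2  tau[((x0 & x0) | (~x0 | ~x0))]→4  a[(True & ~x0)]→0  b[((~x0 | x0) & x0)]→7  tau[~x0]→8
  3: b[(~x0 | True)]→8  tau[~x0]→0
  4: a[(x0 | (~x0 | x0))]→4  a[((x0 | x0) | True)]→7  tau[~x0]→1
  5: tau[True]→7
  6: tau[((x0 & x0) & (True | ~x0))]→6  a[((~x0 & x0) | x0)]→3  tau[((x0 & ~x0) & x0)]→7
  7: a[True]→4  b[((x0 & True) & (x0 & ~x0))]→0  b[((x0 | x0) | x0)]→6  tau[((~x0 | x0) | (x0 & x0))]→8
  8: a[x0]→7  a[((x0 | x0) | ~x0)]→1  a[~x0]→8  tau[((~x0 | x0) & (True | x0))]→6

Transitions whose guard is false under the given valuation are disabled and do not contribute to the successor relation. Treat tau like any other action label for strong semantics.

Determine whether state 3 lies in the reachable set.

Answer: REACHABLE

Working:
Guard filter leaves 18 enabled edge(s).
Layer 0: {0}
Layer 1: {3,8}  cumulative {0,3,8}
Layer 2: {1,6}  cumulative {0,1,3,6,8}
Layer 3: {7}  cumulative {0,1,3,6,7,8}
Layer 4: {4}  cumulative {0,1,3,4,6,7,8}
R = {0,1,3,4,6,7,8}
trace reaching 3: b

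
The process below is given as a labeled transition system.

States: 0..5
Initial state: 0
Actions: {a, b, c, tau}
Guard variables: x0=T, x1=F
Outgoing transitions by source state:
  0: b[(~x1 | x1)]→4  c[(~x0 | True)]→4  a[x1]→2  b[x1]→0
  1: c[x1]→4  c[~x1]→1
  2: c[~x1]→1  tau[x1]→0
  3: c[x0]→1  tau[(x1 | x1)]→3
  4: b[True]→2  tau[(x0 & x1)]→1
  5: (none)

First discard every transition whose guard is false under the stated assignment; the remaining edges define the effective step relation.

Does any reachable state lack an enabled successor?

Answer: DEADLOCK-FREE

Trace:
Reach set: {0,1,2,4}
  0: b→4  c→4  [2 exit(s)]
  1: c→1  [1 exit(s)]
  2: c→1  [1 exit(s)]
  4: b→2  [1 exit(s)]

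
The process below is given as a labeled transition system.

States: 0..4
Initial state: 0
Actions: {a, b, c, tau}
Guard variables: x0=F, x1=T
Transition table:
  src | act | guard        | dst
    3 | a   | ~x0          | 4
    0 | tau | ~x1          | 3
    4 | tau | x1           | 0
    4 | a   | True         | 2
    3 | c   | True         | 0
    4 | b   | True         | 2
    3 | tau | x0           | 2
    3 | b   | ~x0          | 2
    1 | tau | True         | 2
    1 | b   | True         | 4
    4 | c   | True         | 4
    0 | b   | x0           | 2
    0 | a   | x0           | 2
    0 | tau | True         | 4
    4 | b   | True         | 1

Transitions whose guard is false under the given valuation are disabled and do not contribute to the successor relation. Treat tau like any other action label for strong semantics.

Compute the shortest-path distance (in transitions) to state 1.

Layered search for 1:
  Layer 0: {0}
  Layer 1: {4}
  Layer 2: {1,2}
depth(1)=2, e.g. tau·b

Answer: 2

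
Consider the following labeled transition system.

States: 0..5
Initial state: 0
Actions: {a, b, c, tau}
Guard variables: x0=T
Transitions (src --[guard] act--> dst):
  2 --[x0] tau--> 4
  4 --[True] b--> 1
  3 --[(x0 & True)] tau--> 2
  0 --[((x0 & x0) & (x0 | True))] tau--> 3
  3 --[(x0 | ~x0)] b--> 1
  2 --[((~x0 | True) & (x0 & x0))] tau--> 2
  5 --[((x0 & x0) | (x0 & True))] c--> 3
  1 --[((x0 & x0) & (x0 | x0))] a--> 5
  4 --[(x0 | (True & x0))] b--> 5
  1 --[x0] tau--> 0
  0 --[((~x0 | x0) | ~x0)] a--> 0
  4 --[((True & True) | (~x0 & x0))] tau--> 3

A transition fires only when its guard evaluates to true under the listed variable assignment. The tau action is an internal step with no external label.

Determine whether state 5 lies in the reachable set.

Answer: REACHABLE

Trace:
After dropping false guards: 12 live edges.
Layer 0: {0}
Layer 1: {3}  cumulative {0,3}
Layer 2: {1,2}  cumulative {0,1,2,3}
Layer 3: {4,5}  cumulative {0,1,2,3,4,5}
Reach set: {0,1,2,3,4,5}
Path to 5: tau·b·a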